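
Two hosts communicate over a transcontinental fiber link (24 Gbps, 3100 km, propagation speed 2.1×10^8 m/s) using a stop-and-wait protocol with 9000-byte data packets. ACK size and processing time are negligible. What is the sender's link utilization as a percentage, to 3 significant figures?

t_tx = L/R = 72000/24000000000 = 3e-06 s.
t_prop = 3100000/210000000 = 0.0147619 s; RTT = 0.0295238 s.
Cycle = t_tx + RTT = 0.0295268 s.
Utilization = t_tx / cycle = 3e-06/0.0295268 = 0.0102 %.

0.0102 %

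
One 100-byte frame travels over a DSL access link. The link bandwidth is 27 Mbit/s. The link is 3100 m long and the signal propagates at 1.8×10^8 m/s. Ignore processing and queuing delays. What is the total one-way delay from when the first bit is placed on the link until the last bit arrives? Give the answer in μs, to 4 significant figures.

46.85 μs

L = 100 × 8 = 800 bits.
Transmission delay = L/R = 800 / 27000000 = 29.6296 μs.
Propagation delay = d/s = 3100 m / 180000000 m/s = 17.2222 μs.
Total = 46.85 μs.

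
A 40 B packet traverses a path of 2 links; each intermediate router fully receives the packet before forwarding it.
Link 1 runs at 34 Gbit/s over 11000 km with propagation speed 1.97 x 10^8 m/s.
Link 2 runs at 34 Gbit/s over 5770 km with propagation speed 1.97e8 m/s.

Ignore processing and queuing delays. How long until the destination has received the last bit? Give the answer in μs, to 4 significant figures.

L = 40 × 8 = 320 bits.
Transmission delay per hop = L/R = 320/34000000000 = 0.00941176 μs; 2 hops → 0.0188235 μs.
Propagation delays (d/s per hop): 55837.6, 29289.3 μs; sum = 85126.9 μs.
End-to-end = 85130 μs.

85130 μs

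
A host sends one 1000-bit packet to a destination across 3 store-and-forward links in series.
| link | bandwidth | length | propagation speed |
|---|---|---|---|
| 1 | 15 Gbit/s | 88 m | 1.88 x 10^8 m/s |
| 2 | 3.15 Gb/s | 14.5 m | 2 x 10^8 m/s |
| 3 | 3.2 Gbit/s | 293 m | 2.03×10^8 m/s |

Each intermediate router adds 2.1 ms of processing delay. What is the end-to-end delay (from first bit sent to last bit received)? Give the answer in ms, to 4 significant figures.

4.203 ms

Transmission delays (L/R per hop): 6.66667e-05, 0.00031746, 0.0003125 ms; sum = 0.000696627 ms.
Propagation delays (d/s per hop): 0.000468085, 7.25e-05, 0.00144335 ms; sum = 0.00198393 ms.
Processing at 2 router(s): 2 × 2.1 ms = 4.2 ms.
End-to-end = 4.203 ms.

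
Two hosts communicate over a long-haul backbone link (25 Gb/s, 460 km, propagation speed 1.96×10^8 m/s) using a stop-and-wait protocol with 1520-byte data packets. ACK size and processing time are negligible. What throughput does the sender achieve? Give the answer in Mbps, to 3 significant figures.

2.59 Mbps

t_tx = L/R = 12160/25000000000 = 4.864e-07 s.
t_prop = 460000/196000000 = 0.00234694 s; RTT = 0.00469388 s.
Cycle = t_tx + RTT = 0.00469436 s.
Throughput = L / cycle = 12160 / 0.00469436 = 2.59 Mbps.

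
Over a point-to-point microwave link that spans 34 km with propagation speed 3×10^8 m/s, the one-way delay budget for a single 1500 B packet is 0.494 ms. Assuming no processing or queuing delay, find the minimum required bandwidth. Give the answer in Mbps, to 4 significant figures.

31.52 Mbps

L = 12000 bits.
Propagation delay = 34000 / 300000000 = 0.113333 ms.
Transmission budget = 0.494 − 0.113333 = 0.380667 ms.
R ≥ L / t_tx = 12000 bits / 0.000380667 s = 31.52 Mbps.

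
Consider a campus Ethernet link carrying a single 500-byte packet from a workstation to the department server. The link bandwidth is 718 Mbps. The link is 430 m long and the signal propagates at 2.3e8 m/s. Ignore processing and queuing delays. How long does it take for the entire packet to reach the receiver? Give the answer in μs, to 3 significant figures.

7.44 μs

L = 500 × 8 = 4000 bits.
Transmission delay = L/R = 4000 / 718000000 = 5.57103 μs.
Propagation delay = d/s = 430 m / 2.3e+08 m/s = 1.86957 μs.
Total = 7.44 μs.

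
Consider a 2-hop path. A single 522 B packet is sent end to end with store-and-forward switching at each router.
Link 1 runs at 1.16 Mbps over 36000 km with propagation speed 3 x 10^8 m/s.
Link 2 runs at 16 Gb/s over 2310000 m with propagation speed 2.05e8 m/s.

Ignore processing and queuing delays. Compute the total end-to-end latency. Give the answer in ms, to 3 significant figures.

135 ms

L = 522 × 8 = 4176 bits.
Transmission delays (L/R per hop): 3.6, 0.000261 ms; sum = 3.60026 ms.
Propagation delays (d/s per hop): 120, 11.2683 ms; sum = 131.268 ms.
End-to-end = 135 ms.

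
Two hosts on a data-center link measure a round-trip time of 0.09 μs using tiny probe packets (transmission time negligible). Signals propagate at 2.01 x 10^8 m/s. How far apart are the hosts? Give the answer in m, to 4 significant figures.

9.045 m

One-way propagation = RTT/2 = 0.045 μs.
d = s × t = 2.01e+08 × 4.5e-08 = 9.045 m.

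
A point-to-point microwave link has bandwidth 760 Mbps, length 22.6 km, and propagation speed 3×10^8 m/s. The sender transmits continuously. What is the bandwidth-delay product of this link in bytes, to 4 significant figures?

7157 bytes

Propagation delay = 22600 / 300000000 = 7.53333e-05 s.
BDP = R × t_prop = 760000000 × 7.53333e-05 = 57253.3 bits.
In bytes: 57253.3/8 = 7157 bytes.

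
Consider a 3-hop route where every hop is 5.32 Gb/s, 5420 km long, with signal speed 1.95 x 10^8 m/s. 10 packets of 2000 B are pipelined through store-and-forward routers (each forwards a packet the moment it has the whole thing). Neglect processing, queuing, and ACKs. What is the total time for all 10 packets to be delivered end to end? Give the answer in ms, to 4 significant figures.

83.42 ms

Per-hop transmission t_tx = L/R = 16000/5320000000 = 0.00300752 ms.
Per-hop propagation t_prop = 5420000/195000000 = 27.7949 ms.
Pipeline fill: first packet needs 3·t_tx to clear all hops; remaining 9 packets each add one t_tx.
Total = (3+10-1)·t_tx + 3·t_prop = 12·0.00300752 + 3·27.7949 = 83.42 ms.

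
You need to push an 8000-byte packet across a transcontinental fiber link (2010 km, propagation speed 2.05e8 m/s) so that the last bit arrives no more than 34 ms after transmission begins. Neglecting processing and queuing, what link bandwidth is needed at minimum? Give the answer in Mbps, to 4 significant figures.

L = 64000 bits.
Propagation delay = 2010000 / 2.05e+08 = 9.80488 ms.
Transmission budget = 34 − 9.80488 = 24.1951 ms.
R ≥ L / t_tx = 64000 bits / 0.0241951 s = 2.645 Mbps.

2.645 Mbps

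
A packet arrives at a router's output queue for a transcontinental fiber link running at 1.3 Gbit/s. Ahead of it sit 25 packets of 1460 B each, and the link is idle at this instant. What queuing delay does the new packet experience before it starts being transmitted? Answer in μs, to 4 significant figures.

Each queued packet: L/R = 11680/1300000000 = 8.98462 μs.
25 queued → 224.615 μs.
Queuing delay = 224.6 μs.

224.6 μs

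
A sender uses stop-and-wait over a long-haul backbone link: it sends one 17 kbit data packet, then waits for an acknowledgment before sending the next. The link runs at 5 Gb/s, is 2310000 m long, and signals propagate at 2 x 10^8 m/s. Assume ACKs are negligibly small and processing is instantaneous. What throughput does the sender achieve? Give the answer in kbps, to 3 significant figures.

t_tx = L/R = 17000/5000000000 = 3.4e-06 s.
t_prop = 2310000/200000000 = 0.01155 s; RTT = 0.0231 s.
Cycle = t_tx + RTT = 0.0231034 s.
Throughput = L / cycle = 17000 / 0.0231034 = 736 kbps.

736 kbps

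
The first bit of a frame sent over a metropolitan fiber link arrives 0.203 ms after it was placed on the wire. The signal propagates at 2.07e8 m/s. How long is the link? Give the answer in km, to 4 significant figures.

42.02 km

d = s × t_prop = 2.07e+08 × 0.000203 = 42.02 km.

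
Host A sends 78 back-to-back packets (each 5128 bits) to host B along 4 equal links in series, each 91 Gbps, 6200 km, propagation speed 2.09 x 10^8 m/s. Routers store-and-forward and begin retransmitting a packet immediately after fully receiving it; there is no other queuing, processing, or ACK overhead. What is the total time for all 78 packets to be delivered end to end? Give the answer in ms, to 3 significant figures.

119 ms

Per-hop transmission t_tx = L/R = 5128/91000000000 = 5.63516e-05 ms.
Per-hop propagation t_prop = 6200000/209000000 = 29.6651 ms.
Pipeline fill: first packet needs 4·t_tx to clear all hops; remaining 77 packets each add one t_tx.
Total = (4+78-1)·t_tx + 4·t_prop = 81·5.63516e-05 + 4·29.6651 = 119 ms.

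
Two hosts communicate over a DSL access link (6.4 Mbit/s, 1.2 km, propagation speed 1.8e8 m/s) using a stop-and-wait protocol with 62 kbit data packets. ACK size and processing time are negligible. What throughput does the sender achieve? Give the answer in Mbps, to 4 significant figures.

6.391 Mbps

t_tx = L/R = 62000/6400000 = 0.0096875 s.
t_prop = 1200/180000000 = 6.66667e-06 s; RTT = 1.33333e-05 s.
Cycle = t_tx + RTT = 0.00970083 s.
Throughput = L / cycle = 62000 / 0.00970083 = 6.391 Mbps.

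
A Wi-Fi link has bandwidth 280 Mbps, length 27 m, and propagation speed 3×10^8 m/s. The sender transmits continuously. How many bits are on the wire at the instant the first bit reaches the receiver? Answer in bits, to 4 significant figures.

Propagation delay = 27 / 300000000 = 9e-08 s.
BDP = R × t_prop = 280000000 × 9e-08 = 25.2 bits.

25.20 bits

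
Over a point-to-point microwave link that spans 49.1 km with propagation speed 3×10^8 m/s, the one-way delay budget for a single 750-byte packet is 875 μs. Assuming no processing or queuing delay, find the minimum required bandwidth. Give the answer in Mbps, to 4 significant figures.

L = 6000 bits.
Propagation delay = 49100 / 300000000 = 163.667 μs.
Transmission budget = 875 − 163.667 = 711.333 μs.
R ≥ L / t_tx = 6000 bits / 0.000711333 s = 8.435 Mbps.

8.435 Mbps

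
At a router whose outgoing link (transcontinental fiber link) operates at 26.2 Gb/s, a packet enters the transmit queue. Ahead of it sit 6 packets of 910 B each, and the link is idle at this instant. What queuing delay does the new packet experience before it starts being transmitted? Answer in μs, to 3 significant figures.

Each queued packet: L/R = 7280/26200000000 = 0.277863 μs.
6 queued → 1.66718 μs.
Queuing delay = 1.67 μs.

1.67 μs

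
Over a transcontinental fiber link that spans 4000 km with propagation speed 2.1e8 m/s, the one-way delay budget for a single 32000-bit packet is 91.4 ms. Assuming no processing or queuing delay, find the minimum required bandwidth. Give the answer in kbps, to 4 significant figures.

Propagation delay = 4000000 / 210000000 = 19.0476 ms.
Transmission budget = 91.4 − 19.0476 = 72.3524 ms.
R ≥ L / t_tx = 32000 bits / 0.0723524 s = 442.3 kbps.

442.3 kbps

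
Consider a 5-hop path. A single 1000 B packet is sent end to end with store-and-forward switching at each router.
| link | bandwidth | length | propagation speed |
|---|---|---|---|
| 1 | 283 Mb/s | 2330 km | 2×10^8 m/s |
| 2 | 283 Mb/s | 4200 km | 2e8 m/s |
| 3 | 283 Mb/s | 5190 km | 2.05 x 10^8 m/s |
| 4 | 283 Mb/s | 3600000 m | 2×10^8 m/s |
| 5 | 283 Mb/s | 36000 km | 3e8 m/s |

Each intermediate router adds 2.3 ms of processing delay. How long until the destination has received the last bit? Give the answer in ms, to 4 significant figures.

L = 1000 × 8 = 8000 bits.
Transmission delay per hop = L/R = 8000/283000000 = 0.0282686 ms; 5 hops → 0.141343 ms.
Propagation delays (d/s per hop): 11.65, 21, 25.3171, 18, 120 ms; sum = 195.967 ms.
Processing at 4 router(s): 4 × 2.3 ms = 9.2 ms.
End-to-end = 205.3 ms.

205.3 ms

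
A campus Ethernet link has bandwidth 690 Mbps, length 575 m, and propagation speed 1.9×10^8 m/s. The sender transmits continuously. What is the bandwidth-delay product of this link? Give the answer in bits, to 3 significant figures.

Propagation delay = 575 / 190000000 = 3.02632e-06 s.
BDP = R × t_prop = 690000000 × 3.02632e-06 = 2088.16 bits.

2090 bits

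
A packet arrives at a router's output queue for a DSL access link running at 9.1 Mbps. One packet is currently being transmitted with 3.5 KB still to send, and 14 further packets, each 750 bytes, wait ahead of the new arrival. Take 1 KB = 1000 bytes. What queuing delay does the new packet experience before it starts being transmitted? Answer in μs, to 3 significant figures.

12300 μs

Each queued packet: L/R = 6000/9100000 = 659.341 μs.
14 queued → 9230.77 μs.
Plus remaining 28000 bits of current packet: 3076.92 μs.
Queuing delay = 12300 μs.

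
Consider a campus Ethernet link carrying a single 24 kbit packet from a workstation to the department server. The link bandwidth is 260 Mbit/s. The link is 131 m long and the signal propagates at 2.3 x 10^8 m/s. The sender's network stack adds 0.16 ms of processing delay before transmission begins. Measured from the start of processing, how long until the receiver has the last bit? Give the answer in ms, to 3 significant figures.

L = 24000 bits.
Transmission delay = L/R = 24000 / 260000000 = 0.0923077 ms.
Propagation delay = d/s = 131 m / 2.3e+08 m/s = 0.000569565 ms.
Plus processing delay 0.16 ms = 0.16 ms.
Total = 0.253 ms.

0.253 ms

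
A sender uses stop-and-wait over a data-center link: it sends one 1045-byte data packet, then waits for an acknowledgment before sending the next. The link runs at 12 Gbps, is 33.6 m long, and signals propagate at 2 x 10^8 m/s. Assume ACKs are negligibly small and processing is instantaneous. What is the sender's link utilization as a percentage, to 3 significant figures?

t_tx = L/R = 8360/12000000000 = 6.96667e-07 s.
t_prop = 33.6/200000000 = 1.68e-07 s; RTT = 3.36e-07 s.
Cycle = t_tx + RTT = 1.03267e-06 s.
Utilization = t_tx / cycle = 6.96667e-07/1.03267e-06 = 67.5 %.

67.5 %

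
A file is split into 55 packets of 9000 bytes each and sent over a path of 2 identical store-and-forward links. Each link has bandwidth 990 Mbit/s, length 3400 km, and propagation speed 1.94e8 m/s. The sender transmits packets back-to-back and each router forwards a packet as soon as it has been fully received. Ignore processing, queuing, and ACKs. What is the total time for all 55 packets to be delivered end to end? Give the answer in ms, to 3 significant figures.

Per-hop transmission t_tx = L/R = 72000/990000000 = 0.0727273 ms.
Per-hop propagation t_prop = 3400000/194000000 = 17.5258 ms.
Pipeline fill: first packet needs 2·t_tx to clear all hops; remaining 54 packets each add one t_tx.
Total = (2+55-1)·t_tx + 2·t_prop = 56·0.0727273 + 2·17.5258 = 39.1 ms.

39.1 ms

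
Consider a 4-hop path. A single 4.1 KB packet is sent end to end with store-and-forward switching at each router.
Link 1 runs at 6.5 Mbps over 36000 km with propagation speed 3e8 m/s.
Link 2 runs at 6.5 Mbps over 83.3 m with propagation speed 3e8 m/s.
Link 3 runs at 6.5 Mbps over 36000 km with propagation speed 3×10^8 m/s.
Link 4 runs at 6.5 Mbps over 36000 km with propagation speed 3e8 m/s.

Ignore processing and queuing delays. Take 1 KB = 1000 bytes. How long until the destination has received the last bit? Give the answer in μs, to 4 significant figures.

L = 32800 bits.
Transmission delay per hop = L/R = 32800/6500000 = 5046.15 μs; 4 hops → 20184.6 μs.
Propagation delays (d/s per hop): 120000, 0.277667, 120000, 120000 μs; sum = 360000 μs.
End-to-end = 380200 μs.

380200 μs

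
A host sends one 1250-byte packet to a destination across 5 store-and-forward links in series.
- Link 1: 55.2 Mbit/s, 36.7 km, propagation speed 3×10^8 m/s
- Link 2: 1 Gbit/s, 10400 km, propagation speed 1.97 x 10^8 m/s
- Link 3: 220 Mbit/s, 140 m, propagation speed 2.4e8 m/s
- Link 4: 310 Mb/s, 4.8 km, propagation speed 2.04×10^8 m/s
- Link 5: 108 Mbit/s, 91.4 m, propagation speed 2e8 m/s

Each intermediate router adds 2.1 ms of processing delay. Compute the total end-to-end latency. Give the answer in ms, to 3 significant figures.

61.7 ms

L = 1250 × 8 = 10000 bits.
Transmission delays (L/R per hop): 0.181159, 0.01, 0.0454545, 0.0322581, 0.0925926 ms; sum = 0.361465 ms.
Propagation delays (d/s per hop): 0.122333, 52.7919, 0.000583333, 0.0235294, 0.000457 ms; sum = 52.9388 ms.
Processing at 4 router(s): 4 × 2.1 ms = 8.4 ms.
End-to-end = 61.7 ms.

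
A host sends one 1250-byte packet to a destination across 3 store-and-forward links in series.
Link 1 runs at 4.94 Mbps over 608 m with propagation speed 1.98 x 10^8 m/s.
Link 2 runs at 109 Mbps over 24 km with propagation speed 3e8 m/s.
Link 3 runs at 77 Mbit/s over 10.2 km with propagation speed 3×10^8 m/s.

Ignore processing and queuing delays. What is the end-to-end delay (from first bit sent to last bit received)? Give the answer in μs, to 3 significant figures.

2360 μs

L = 1250 × 8 = 10000 bits.
Transmission delays (L/R per hop): 2024.29, 91.7431, 129.87 μs; sum = 2245.9 μs.
Propagation delays (d/s per hop): 3.07071, 80, 34 μs; sum = 117.071 μs.
End-to-end = 2360 μs.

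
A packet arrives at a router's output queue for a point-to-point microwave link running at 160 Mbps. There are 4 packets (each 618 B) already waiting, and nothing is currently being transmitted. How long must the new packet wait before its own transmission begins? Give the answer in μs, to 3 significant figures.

124 μs

Each queued packet: L/R = 4944/160000000 = 30.9 μs.
4 queued → 123.6 μs.
Queuing delay = 124 μs.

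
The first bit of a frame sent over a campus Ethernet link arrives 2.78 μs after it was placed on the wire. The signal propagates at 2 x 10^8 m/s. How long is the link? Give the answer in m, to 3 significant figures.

556 m

d = s × t_prop = 200000000 × 2.78e-06 = 556 m.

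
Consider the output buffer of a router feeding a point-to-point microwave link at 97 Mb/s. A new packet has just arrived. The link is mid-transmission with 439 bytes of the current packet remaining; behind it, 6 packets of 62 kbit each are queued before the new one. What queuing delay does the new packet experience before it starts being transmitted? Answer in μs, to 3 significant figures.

3870 μs

Each queued packet: L/R = 62000/97000000 = 639.175 μs.
6 queued → 3835.05 μs.
Plus remaining 3512 bits of current packet: 36.2062 μs.
Queuing delay = 3870 μs.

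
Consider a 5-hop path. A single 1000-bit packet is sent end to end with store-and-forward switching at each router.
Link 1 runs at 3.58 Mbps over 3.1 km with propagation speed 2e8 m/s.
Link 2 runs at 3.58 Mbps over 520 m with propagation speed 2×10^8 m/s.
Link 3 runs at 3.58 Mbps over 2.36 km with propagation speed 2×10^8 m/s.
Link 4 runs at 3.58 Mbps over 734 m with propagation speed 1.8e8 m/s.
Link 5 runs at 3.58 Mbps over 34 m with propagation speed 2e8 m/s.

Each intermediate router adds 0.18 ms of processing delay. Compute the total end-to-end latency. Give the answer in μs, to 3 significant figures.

2150 μs

Transmission delay per hop = L/R = 1000/3580000 = 279.33 μs; 5 hops → 1396.65 μs.
Propagation delays (d/s per hop): 15.5, 2.6, 11.8, 4.07778, 0.17 μs; sum = 34.1478 μs.
Processing at 4 router(s): 4 × 0.18 ms = 720 μs.
End-to-end = 2150 μs.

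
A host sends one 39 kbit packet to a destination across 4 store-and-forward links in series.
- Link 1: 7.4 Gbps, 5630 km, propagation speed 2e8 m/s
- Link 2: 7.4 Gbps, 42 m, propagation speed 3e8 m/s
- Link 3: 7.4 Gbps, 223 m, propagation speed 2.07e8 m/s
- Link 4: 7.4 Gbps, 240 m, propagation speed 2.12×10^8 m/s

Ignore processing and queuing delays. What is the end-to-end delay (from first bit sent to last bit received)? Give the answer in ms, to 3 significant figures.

28.2 ms

L = 39000 bits.
Transmission delay per hop = L/R = 39000/7400000000 = 0.00527027 ms; 4 hops → 0.0210811 ms.
Propagation delays (d/s per hop): 28.15, 0.00014, 0.00107729, 0.00113208 ms; sum = 28.1523 ms.
End-to-end = 28.2 ms.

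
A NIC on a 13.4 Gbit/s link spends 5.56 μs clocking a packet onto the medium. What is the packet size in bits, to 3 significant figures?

74500 bits

L = R × t_tx = 13400000000 b/s × 5.56e-06 s = 74504 bits.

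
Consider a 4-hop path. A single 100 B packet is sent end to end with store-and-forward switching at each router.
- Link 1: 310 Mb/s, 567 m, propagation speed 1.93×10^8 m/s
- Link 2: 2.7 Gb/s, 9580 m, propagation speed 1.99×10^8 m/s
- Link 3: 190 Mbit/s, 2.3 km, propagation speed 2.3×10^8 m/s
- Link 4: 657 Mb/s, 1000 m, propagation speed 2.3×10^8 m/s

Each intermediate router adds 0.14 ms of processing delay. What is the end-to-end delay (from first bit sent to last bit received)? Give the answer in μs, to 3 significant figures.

L = 100 × 8 = 800 bits.
Transmission delays (L/R per hop): 2.58065, 0.296296, 4.21053, 1.21766 μs; sum = 8.30512 μs.
Propagation delays (d/s per hop): 2.93782, 48.1407, 10, 4.34783 μs; sum = 65.4264 μs.
Processing at 3 router(s): 3 × 0.14 ms = 420 μs.
End-to-end = 494 μs.

494 μs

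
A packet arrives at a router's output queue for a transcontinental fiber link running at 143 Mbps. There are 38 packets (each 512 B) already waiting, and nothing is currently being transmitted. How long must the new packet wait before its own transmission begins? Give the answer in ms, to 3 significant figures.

Each queued packet: L/R = 4096/143000000 = 0.0286434 ms.
38 queued → 1.08845 ms.
Queuing delay = 1.09 ms.

1.09 ms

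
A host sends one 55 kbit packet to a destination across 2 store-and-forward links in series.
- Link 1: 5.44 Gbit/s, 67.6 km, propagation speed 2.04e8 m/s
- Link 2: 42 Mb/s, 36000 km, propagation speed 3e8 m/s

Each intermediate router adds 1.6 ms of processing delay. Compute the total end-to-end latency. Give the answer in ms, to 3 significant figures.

L = 55000 bits.
Transmission delays (L/R per hop): 0.0101103, 1.30952 ms; sum = 1.31963 ms.
Propagation delays (d/s per hop): 0.331373, 120 ms; sum = 120.331 ms.
Processing at 1 router(s): 1 × 1.6 ms = 1.6 ms.
End-to-end = 123 ms.

123 ms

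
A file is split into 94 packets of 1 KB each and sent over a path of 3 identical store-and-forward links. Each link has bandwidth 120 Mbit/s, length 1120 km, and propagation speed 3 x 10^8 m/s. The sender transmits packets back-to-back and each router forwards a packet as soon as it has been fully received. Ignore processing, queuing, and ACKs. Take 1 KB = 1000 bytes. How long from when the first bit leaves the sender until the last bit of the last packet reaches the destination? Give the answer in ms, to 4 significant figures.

17.60 ms

Per-hop transmission t_tx = L/R = 8000/120000000 = 0.0666667 ms.
Per-hop propagation t_prop = 1120000/300000000 = 3.73333 ms.
Pipeline fill: first packet needs 3·t_tx to clear all hops; remaining 93 packets each add one t_tx.
Total = (3+94-1)·t_tx + 3·t_prop = 96·0.0666667 + 3·3.73333 = 17.60 ms.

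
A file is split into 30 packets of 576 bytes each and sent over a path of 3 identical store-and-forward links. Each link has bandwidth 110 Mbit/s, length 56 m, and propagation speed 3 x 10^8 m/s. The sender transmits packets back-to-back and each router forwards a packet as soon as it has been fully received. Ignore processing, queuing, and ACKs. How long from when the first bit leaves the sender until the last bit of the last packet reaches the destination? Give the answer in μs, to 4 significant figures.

Per-hop transmission t_tx = L/R = 4608/110000000 = 41.8909 μs.
Per-hop propagation t_prop = 56/300000000 = 0.186667 μs.
Pipeline fill: first packet needs 3·t_tx to clear all hops; remaining 29 packets each add one t_tx.
Total = (3+30-1)·t_tx + 3·t_prop = 32·41.8909 + 3·0.186667 = 1341 μs.

1341 μs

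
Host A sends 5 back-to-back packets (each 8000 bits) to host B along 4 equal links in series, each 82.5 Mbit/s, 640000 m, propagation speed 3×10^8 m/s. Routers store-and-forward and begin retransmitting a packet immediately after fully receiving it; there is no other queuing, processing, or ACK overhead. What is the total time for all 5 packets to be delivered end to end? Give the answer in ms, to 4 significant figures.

9.309 ms

Per-hop transmission t_tx = L/R = 8000/82500000 = 0.0969697 ms.
Per-hop propagation t_prop = 640000/300000000 = 2.13333 ms.
Pipeline fill: first packet needs 4·t_tx to clear all hops; remaining 4 packets each add one t_tx.
Total = (4+5-1)·t_tx + 4·t_prop = 8·0.0969697 + 4·2.13333 = 9.309 ms.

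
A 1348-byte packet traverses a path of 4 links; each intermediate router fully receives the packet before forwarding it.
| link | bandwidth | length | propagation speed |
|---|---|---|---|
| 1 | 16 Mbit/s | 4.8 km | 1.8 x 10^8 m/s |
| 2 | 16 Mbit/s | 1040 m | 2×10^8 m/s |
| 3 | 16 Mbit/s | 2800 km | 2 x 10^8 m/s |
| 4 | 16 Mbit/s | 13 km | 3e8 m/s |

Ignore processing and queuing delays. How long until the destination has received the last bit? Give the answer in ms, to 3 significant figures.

16.8 ms

L = 1348 × 8 = 10784 bits.
Transmission delay per hop = L/R = 10784/16000000 = 0.674 ms; 4 hops → 2.696 ms.
Propagation delays (d/s per hop): 0.0266667, 0.0052, 14, 0.0433333 ms; sum = 14.0752 ms.
End-to-end = 16.8 ms.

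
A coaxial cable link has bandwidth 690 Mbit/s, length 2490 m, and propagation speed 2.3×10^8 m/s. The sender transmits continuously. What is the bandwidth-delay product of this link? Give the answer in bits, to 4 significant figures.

Propagation delay = 2490 / 2.3e+08 = 1.08261e-05 s.
BDP = R × t_prop = 690000000 × 1.08261e-05 = 7470 bits.

7470 bits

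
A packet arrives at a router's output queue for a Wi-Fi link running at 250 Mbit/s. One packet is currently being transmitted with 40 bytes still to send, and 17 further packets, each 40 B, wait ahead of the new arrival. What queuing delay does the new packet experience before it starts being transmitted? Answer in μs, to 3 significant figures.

Each queued packet: L/R = 320/250000000 = 1.28 μs.
17 queued → 21.76 μs.
Plus remaining 320 bits of current packet: 1.28 μs.
Queuing delay = 23.0 μs.

23.0 μs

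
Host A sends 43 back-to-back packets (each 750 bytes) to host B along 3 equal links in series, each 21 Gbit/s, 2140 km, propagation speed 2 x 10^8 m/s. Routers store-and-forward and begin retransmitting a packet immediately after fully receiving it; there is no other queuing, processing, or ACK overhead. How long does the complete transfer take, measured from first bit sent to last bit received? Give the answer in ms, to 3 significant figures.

32.1 ms

Per-hop transmission t_tx = L/R = 6000/21000000000 = 0.000285714 ms.
Per-hop propagation t_prop = 2140000/200000000 = 10.7 ms.
Pipeline fill: first packet needs 3·t_tx to clear all hops; remaining 42 packets each add one t_tx.
Total = (3+43-1)·t_tx + 3·t_prop = 45·0.000285714 + 3·10.7 = 32.1 ms.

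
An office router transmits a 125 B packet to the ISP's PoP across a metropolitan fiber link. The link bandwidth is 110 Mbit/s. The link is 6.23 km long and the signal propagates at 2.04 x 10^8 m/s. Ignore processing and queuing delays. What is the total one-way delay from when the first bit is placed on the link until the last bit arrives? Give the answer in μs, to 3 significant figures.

L = 125 × 8 = 1000 bits.
Transmission delay = L/R = 1000 / 110000000 = 9.09091 μs.
Propagation delay = d/s = 6230 m / 204000000 m/s = 30.5392 μs.
Total = 39.6 μs.

39.6 μs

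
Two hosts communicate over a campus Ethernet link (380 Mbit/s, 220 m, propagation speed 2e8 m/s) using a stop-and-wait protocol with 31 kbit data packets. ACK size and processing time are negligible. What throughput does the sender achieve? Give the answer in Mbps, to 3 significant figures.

370 Mbps

t_tx = L/R = 31000/380000000 = 8.15789e-05 s.
t_prop = 220/200000000 = 1.1e-06 s; RTT = 2.2e-06 s.
Cycle = t_tx + RTT = 8.37789e-05 s.
Throughput = L / cycle = 31000 / 8.37789e-05 = 370 Mbps.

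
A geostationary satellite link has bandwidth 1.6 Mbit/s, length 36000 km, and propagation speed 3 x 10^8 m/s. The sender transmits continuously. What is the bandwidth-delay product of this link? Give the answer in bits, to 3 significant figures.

Propagation delay = 36000000 / 300000000 = 0.12 s.
BDP = R × t_prop = 1600000 × 0.12 = 192000 bits.

192000 bits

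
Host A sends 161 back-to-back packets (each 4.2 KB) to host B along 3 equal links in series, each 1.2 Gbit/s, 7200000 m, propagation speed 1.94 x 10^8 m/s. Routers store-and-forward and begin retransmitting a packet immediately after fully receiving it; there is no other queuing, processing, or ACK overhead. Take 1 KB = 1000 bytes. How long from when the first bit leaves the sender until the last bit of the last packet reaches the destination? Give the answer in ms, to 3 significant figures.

Per-hop transmission t_tx = L/R = 33600/1200000000 = 0.028 ms.
Per-hop propagation t_prop = 7200000/194000000 = 37.1134 ms.
Pipeline fill: first packet needs 3·t_tx to clear all hops; remaining 160 packets each add one t_tx.
Total = (3+161-1)·t_tx + 3·t_prop = 163·0.028 + 3·37.1134 = 116 ms.

116 ms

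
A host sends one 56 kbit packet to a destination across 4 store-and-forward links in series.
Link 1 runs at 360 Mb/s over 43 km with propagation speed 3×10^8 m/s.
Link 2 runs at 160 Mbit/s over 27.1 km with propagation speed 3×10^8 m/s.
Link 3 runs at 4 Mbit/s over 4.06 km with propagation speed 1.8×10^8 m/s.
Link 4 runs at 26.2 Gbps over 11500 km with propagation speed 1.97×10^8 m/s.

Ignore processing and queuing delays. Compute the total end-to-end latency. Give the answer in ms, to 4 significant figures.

L = 56000 bits.
Transmission delays (L/R per hop): 0.155556, 0.35, 14, 0.0021374 ms; sum = 14.5077 ms.
Propagation delays (d/s per hop): 0.143333, 0.0903333, 0.0225556, 58.3756 ms; sum = 58.6319 ms.
End-to-end = 73.14 ms.

73.14 ms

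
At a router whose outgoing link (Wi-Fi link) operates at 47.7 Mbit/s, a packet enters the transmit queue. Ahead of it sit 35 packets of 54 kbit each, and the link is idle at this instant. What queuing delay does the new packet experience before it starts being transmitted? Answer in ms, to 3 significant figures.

39.6 ms

Each queued packet: L/R = 54000/47700000 = 1.13208 ms.
35 queued → 39.6226 ms.
Queuing delay = 39.6 ms.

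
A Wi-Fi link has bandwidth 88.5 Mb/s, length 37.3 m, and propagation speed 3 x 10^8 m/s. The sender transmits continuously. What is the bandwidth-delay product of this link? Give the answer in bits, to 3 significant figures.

11.0 bits

Propagation delay = 37.3 / 300000000 = 1.24333e-07 s.
BDP = R × t_prop = 88500000 × 1.24333e-07 = 11.0035 bits.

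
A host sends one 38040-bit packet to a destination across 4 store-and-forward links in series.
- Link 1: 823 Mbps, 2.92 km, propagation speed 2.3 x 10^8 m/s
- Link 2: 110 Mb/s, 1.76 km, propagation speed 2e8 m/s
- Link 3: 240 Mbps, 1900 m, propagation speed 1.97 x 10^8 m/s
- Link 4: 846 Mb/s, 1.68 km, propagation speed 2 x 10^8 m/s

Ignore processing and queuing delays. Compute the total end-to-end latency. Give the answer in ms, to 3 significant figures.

Transmission delays (L/R per hop): 0.0462211, 0.345818, 0.1585, 0.0449645 ms; sum = 0.595504 ms.
Propagation delays (d/s per hop): 0.0126957, 0.0088, 0.00964467, 0.0084 ms; sum = 0.0395403 ms.
End-to-end = 0.635 ms.

0.635 ms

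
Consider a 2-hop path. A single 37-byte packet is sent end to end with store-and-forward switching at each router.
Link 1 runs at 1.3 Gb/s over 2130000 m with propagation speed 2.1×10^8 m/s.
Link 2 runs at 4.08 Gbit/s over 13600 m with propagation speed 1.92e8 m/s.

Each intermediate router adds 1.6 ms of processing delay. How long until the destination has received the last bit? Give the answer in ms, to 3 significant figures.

11.8 ms

L = 37 × 8 = 296 bits.
Transmission delays (L/R per hop): 0.000227692, 7.2549e-05 ms; sum = 0.000300241 ms.
Propagation delays (d/s per hop): 10.1429, 0.0708333 ms; sum = 10.2137 ms.
Processing at 1 router(s): 1 × 1.6 ms = 1.6 ms.
End-to-end = 11.8 ms.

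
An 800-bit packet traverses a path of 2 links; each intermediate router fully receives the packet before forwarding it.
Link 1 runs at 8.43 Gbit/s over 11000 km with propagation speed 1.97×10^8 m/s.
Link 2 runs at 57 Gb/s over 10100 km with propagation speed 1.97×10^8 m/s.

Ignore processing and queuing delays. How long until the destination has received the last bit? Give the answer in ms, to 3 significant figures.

Transmission delays (L/R per hop): 9.48992e-05, 1.40351e-05 ms; sum = 0.000108934 ms.
Propagation delays (d/s per hop): 55.8376, 51.269 ms; sum = 107.107 ms.
End-to-end = 107 ms.

107 ms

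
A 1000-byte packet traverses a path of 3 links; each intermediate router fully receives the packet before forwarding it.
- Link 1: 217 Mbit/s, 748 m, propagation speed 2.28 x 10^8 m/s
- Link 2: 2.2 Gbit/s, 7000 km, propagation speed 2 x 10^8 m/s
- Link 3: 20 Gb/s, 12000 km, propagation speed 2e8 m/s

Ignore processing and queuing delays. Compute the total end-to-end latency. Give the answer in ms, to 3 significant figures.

L = 1000 × 8 = 8000 bits.
Transmission delays (L/R per hop): 0.0368664, 0.00363636, 0.0004 ms; sum = 0.0409027 ms.
Propagation delays (d/s per hop): 0.0032807, 35, 60 ms; sum = 95.0033 ms.
End-to-end = 95.0 ms.

95.0 ms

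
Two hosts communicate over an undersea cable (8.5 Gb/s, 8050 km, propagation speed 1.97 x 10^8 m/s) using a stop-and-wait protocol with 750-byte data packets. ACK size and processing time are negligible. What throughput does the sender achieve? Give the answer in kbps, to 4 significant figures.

t_tx = L/R = 6000/8500000000 = 7.05882e-07 s.
t_prop = 8050000/197000000 = 0.0408629 s; RTT = 0.0817259 s.
Cycle = t_tx + RTT = 0.0817266 s.
Throughput = L / cycle = 6000 / 0.0817266 = 73.42 kbps.

73.42 kbps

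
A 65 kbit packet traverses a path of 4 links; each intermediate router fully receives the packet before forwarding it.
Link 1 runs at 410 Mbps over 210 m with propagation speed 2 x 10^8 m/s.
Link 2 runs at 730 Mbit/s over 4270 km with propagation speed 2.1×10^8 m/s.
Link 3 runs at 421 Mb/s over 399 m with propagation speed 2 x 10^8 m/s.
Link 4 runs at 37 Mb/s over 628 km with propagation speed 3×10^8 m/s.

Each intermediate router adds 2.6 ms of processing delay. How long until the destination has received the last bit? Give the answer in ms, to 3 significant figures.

L = 65000 bits.
Transmission delays (L/R per hop): 0.158537, 0.0890411, 0.154394, 1.75676 ms; sum = 2.15873 ms.
Propagation delays (d/s per hop): 0.00105, 20.3333, 0.001995, 2.09333 ms; sum = 22.4297 ms.
Processing at 3 router(s): 3 × 2.6 ms = 7.8 ms.
End-to-end = 32.4 ms.

32.4 ms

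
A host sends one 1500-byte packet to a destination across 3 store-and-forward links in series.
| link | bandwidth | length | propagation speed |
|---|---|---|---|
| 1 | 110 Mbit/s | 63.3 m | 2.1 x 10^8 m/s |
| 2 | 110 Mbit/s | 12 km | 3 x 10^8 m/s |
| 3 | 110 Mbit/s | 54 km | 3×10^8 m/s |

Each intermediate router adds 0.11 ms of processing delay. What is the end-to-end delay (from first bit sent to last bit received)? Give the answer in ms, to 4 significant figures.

0.7676 ms

L = 1500 × 8 = 12000 bits.
Transmission delay per hop = L/R = 12000/110000000 = 0.109091 ms; 3 hops → 0.327273 ms.
Propagation delays (d/s per hop): 0.000301429, 0.04, 0.18 ms; sum = 0.220301 ms.
Processing at 2 router(s): 2 × 0.11 ms = 0.22 ms.
End-to-end = 0.7676 ms.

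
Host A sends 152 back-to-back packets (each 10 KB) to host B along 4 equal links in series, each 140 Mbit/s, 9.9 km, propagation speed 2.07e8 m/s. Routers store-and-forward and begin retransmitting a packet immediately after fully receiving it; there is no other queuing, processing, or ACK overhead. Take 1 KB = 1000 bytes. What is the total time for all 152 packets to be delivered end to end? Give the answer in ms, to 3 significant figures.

Per-hop transmission t_tx = L/R = 80000/140000000 = 0.571429 ms.
Per-hop propagation t_prop = 9900/2.07e+08 = 0.0478261 ms.
Pipeline fill: first packet needs 4·t_tx to clear all hops; remaining 151 packets each add one t_tx.
Total = (4+152-1)·t_tx + 4·t_prop = 155·0.571429 + 4·0.0478261 = 88.8 ms.

88.8 ms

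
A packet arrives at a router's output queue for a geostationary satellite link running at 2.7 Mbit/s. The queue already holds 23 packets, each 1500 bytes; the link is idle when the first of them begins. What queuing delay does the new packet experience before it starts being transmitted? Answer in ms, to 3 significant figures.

Each queued packet: L/R = 12000/2700000 = 4.44444 ms.
23 queued → 102.222 ms.
Queuing delay = 102 ms.

102 ms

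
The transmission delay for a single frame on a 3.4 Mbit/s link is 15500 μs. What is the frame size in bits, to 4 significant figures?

L = R × t_tx = 3400000 b/s × 0.0155 s = 52700 bits.

52700 bits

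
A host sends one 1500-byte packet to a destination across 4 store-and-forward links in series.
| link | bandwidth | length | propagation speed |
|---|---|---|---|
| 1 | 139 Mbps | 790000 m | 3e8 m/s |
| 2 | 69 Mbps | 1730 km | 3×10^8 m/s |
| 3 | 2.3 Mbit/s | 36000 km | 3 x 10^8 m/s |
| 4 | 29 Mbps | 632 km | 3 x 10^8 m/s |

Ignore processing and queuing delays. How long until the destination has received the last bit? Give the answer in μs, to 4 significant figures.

136400 μs

L = 1500 × 8 = 12000 bits.
Transmission delays (L/R per hop): 86.3309, 173.913, 5217.39, 413.793 μs; sum = 5891.43 μs.
Propagation delays (d/s per hop): 2633.33, 5766.67, 120000, 2106.67 μs; sum = 130507 μs.
End-to-end = 136400 μs.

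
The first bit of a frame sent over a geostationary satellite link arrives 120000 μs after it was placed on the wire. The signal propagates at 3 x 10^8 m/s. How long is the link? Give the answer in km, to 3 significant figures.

d = s × t_prop = 300000000 × 0.12 = 36000 km.

36000 km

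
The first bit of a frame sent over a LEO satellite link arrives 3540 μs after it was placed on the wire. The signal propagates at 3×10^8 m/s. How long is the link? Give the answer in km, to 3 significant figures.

1060 km

d = s × t_prop = 300000000 × 0.00354 = 1060 km.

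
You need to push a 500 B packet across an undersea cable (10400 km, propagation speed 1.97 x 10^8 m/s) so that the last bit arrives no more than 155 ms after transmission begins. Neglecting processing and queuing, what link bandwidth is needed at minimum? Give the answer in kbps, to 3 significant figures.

39.1 kbps

L = 4000 bits.
Propagation delay = 10400000 / 197000000 = 52.7919 ms.
Transmission budget = 155 − 52.7919 = 102.208 ms.
R ≥ L / t_tx = 4000 bits / 0.102208 s = 39.1 kbps.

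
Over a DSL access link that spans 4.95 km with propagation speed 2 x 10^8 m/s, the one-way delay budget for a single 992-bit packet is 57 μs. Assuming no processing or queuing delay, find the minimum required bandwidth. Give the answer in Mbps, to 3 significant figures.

Propagation delay = 4950 / 200000000 = 24.75 μs.
Transmission budget = 57 − 24.75 = 32.25 μs.
R ≥ L / t_tx = 992 bits / 3.225e-05 s = 30.8 Mbps.

30.8 Mbps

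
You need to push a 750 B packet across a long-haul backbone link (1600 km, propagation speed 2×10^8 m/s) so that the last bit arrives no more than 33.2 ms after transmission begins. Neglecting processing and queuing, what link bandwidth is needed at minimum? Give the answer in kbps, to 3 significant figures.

L = 6000 bits.
Propagation delay = 1600000 / 200000000 = 8 ms.
Transmission budget = 33.2 − 8 = 25.2 ms.
R ≥ L / t_tx = 6000 bits / 0.0252 s = 238 kbps.

238 kbps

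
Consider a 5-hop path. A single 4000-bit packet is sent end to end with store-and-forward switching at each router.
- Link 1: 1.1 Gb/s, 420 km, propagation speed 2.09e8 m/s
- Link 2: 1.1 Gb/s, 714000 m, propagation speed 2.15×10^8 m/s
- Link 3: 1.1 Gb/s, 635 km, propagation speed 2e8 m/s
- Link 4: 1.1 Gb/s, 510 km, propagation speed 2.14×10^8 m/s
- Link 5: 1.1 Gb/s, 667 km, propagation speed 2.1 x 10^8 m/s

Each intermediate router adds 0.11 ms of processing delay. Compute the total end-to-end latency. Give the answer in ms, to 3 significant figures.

Transmission delay per hop = L/R = 4000/1100000000 = 0.00363636 ms; 5 hops → 0.0181818 ms.
Propagation delays (d/s per hop): 2.00957, 3.32093, 3.175, 2.38318, 3.17619 ms; sum = 14.0649 ms.
Processing at 4 router(s): 4 × 0.11 ms = 0.44 ms.
End-to-end = 14.5 ms.

14.5 ms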